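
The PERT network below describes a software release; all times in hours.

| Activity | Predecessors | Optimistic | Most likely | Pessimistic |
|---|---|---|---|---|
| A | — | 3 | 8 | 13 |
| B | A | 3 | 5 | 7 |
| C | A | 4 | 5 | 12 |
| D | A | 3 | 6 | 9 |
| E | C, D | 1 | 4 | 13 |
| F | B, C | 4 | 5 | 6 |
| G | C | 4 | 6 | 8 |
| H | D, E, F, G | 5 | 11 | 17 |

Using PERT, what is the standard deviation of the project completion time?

3.00 hours

te_A = (3 + 4·8 + 13)/6 = 48/6 = 8; σ²_A = ((13−3)/6)² = 2.778
te_B = (3 + 4·5 + 7)/6 = 30/6 = 5; σ²_B = ((7−3)/6)² = 0.444
te_C = (4 + 4·5 + 12)/6 = 36/6 = 6; σ²_C = ((12−4)/6)² = 1.778
te_D = (3 + 4·6 + 9)/6 = 36/6 = 6; σ²_D = ((9−3)/6)² = 1.000
te_E = (1 + 4·4 + 13)/6 = 30/6 = 5; σ²_E = ((13−1)/6)² = 4.000
te_F = (4 + 4·5 + 6)/6 = 30/6 = 5; σ²_F = ((6−4)/6)² = 0.111
te_G = (4 + 4·6 + 8)/6 = 36/6 = 6; σ²_G = ((8−4)/6)² = 0.444
te_H = (5 + 4·11 + 17)/6 = 66/6 = 11; σ²_H = ((17−5)/6)² = 4.000

Forward pass:
ES_A = 0; EF_A = 8
ES_B = 8; EF_B = 8+5 = 13
ES_C = 8; EF_C = 8+6 = 14
ES_D = 8; EF_D = 8+6 = 14
ES_E = max(EF_C=14, EF_D=14) = 14; EF_E = 14+5 = 19
ES_F = max(EF_B=13, EF_C=14) = 14; EF_F = 14+5 = 19
ES_G = 14; EF_G = 14+6 = 20
ES_H = max(EF_D=14, EF_E=19, EF_F=19, EF_G=20) = 20; EF_H = 20+11 = 31
Expected project duration μ = 31 hours. Critical path: A → C → G → H.

Variance along critical path = 2.778 + 1.778 + 0.444 + 4.000 = 9.000
σ = √9.000 = 3.000 hours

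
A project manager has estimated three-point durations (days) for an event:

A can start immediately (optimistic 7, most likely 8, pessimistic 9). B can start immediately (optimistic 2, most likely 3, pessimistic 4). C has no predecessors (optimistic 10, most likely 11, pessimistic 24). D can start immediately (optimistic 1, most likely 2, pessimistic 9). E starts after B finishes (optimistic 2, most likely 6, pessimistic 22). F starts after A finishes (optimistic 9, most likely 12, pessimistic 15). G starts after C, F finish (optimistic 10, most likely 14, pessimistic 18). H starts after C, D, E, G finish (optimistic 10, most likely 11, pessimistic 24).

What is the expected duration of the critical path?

47 days

te_A = (7 + 4·8 + 9)/6 = 48/6 = 8
te_B = (2 + 4·3 + 4)/6 = 18/6 = 3
te_C = (10 + 4·11 + 24)/6 = 78/6 = 13
te_D = (1 + 4·2 + 9)/6 = 18/6 = 3
te_E = (2 + 4·6 + 22)/6 = 48/6 = 8
te_F = (9 + 4·12 + 15)/6 = 72/6 = 12
te_G = (10 + 4·14 + 18)/6 = 84/6 = 14
te_H = (10 + 4·11 + 24)/6 = 78/6 = 13

Forward pass:
ES_A = 0; EF_A = 8
ES_B = 0; EF_B = 3
ES_C = 0; EF_C = 13
ES_D = 0; EF_D = 3
ES_E = 3; EF_E = 3+8 = 11
ES_F = 8; EF_F = 8+12 = 20
ES_G = max(EF_C=13, EF_F=20) = 20; EF_G = 20+14 = 34
ES_H = max(EF_C=13, EF_D=3, EF_E=11, EF_G=34) = 34; EF_H = 34+13 = 47
Expected project duration μ = 47 days. Critical path: A → F → G → H.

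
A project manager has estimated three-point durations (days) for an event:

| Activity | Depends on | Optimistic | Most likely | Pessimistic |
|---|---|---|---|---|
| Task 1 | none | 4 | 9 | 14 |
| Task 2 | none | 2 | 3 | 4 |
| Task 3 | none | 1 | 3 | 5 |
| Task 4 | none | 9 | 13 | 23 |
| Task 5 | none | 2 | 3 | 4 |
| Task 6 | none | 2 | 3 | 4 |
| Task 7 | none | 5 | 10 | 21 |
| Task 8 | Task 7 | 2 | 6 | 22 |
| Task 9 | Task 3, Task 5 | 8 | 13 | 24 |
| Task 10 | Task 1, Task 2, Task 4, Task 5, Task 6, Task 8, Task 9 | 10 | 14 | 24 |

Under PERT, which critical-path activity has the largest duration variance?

te_Task 1 = (4 + 4·9 + 14)/6 = 54/6 = 9; σ²_Task 1 = ((14−4)/6)² = 2.778
te_Task 2 = (2 + 4·3 + 4)/6 = 18/6 = 3; σ²_Task 2 = ((4−2)/6)² = 0.111
te_Task 3 = (1 + 4·3 + 5)/6 = 18/6 = 3; σ²_Task 3 = ((5−1)/6)² = 0.444
te_Task 4 = (9 + 4·13 + 23)/6 = 84/6 = 14; σ²_Task 4 = ((23−9)/6)² = 5.444
te_Task 5 = (2 + 4·3 + 4)/6 = 18/6 = 3; σ²_Task 5 = ((4−2)/6)² = 0.111
te_Task 6 = (2 + 4·3 + 4)/6 = 18/6 = 3; σ²_Task 6 = ((4−2)/6)² = 0.111
te_Task 7 = (5 + 4·10 + 21)/6 = 66/6 = 11; σ²_Task 7 = ((21−5)/6)² = 7.111
te_Task 8 = (2 + 4·6 + 22)/6 = 48/6 = 8; σ²_Task 8 = ((22−2)/6)² = 11.111
te_Task 9 = (8 + 4·13 + 24)/6 = 84/6 = 14; σ²_Task 9 = ((24−8)/6)² = 7.111
te_Task 10 = (10 + 4·14 + 24)/6 = 90/6 = 15; σ²_Task 10 = ((24−10)/6)² = 5.444

Forward pass:
ES_Task 1 = 0; EF_Task 1 = 9
ES_Task 2 = 0; EF_Task 2 = 3
ES_Task 3 = 0; EF_Task 3 = 3
ES_Task 4 = 0; EF_Task 4 = 14
ES_Task 5 = 0; EF_Task 5 = 3
ES_Task 6 = 0; EF_Task 6 = 3
ES_Task 7 = 0; EF_Task 7 = 11
ES_Task 8 = 11; EF_Task 8 = 11+8 = 19
ES_Task 9 = max(EF_Task 3=3, EF_Task 5=3) = 3; EF_Task 9 = 3+14 = 17
ES_Task 10 = max(EF_Task 1=9, EF_Task 2=3, EF_Task 4=14, EF_Task 5=3, EF_Task 6=3, EF_Task 8=19, EF_Task 9=17) = 19; EF_Task 10 = 19+15 = 34
Expected project duration μ = 34 days. Critical path: Task 7 → Task 8 → Task 10.

Variances on critical path: σ²_Task 7=7.111, σ²_Task 8=11.111, σ²_Task 10=5.444.
Largest is σ²_Task 8 = 11.111.

Task 8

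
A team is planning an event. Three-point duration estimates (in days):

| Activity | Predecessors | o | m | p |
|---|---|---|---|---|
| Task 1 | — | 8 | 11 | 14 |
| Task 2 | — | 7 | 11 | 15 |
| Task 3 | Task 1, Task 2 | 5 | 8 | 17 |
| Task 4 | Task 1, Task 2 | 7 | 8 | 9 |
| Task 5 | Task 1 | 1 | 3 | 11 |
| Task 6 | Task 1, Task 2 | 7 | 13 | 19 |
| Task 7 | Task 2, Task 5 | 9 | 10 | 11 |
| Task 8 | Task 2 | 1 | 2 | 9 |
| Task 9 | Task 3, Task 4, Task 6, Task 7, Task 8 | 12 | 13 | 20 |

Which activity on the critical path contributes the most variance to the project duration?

Task 5

te_Task 1 = (8 + 4·11 + 14)/6 = 66/6 = 11; σ²_Task 1 = ((14−8)/6)² = 1.000
te_Task 2 = (7 + 4·11 + 15)/6 = 66/6 = 11; σ²_Task 2 = ((15−7)/6)² = 1.778
te_Task 3 = (5 + 4·8 + 17)/6 = 54/6 = 9; σ²_Task 3 = ((17−5)/6)² = 4.000
te_Task 4 = (7 + 4·8 + 9)/6 = 48/6 = 8; σ²_Task 4 = ((9−7)/6)² = 0.111
te_Task 5 = (1 + 4·3 + 11)/6 = 24/6 = 4; σ²_Task 5 = ((11−1)/6)² = 2.778
te_Task 6 = (7 + 4·13 + 19)/6 = 78/6 = 13; σ²_Task 6 = ((19−7)/6)² = 4.000
te_Task 7 = (9 + 4·10 + 11)/6 = 60/6 = 10; σ²_Task 7 = ((11−9)/6)² = 0.111
te_Task 8 = (1 + 4·2 + 9)/6 = 18/6 = 3; σ²_Task 8 = ((9−1)/6)² = 1.778
te_Task 9 = (12 + 4·13 + 20)/6 = 84/6 = 14; σ²_Task 9 = ((20−12)/6)² = 1.778

Forward pass:
ES_Task 1 = 0; EF_Task 1 = 11
ES_Task 2 = 0; EF_Task 2 = 11
ES_Task 3 = max(EF_Task 1=11, EF_Task 2=11) = 11; EF_Task 3 = 11+9 = 20
ES_Task 4 = max(EF_Task 1=11, EF_Task 2=11) = 11; EF_Task 4 = 11+8 = 19
ES_Task 5 = 11; EF_Task 5 = 11+4 = 15
ES_Task 6 = max(EF_Task 1=11, EF_Task 2=11) = 11; EF_Task 6 = 11+13 = 24
ES_Task 7 = max(EF_Task 2=11, EF_Task 5=15) = 15; EF_Task 7 = 15+10 = 25
ES_Task 8 = 11; EF_Task 8 = 11+3 = 14
ES_Task 9 = max(EF_Task 3=20, EF_Task 4=19, EF_Task 6=24, EF_Task 7=25, EF_Task 8=14) = 25; EF_Task 9 = 25+14 = 39
Expected project duration μ = 39 days. Critical path: Task 1 → Task 5 → Task 7 → Task 9.

Variances on critical path: σ²_Task 1=1.000, σ²_Task 5=2.778, σ²_Task 7=0.111, σ²_Task 9=1.778.
Largest is σ²_Task 5 = 2.778.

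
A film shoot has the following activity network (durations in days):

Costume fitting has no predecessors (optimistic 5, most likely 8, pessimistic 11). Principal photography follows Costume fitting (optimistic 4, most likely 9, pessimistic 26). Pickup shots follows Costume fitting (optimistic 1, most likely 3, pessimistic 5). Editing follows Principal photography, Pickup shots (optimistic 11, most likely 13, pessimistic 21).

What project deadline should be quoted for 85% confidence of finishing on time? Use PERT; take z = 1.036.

te_Costume fitting = (5 + 4·8 + 11)/6 = 48/6 = 8; σ²_Costume fitting = ((11−5)/6)² = 1.000
te_Principal photography = (4 + 4·9 + 26)/6 = 66/6 = 11; σ²_Principal photography = ((26−4)/6)² = 13.444
te_Pickup shots = (1 + 4·3 + 5)/6 = 18/6 = 3; σ²_Pickup shots = ((5−1)/6)² = 0.444
te_Editing = (11 + 4·13 + 21)/6 = 84/6 = 14; σ²_Editing = ((21−11)/6)² = 2.778

Forward pass:
ES_Costume fitting = 0; EF_Costume fitting = 8
ES_Principal photography = 8; EF_Principal photography = 8+11 = 19
ES_Pickup shots = 8; EF_Pickup shots = 8+3 = 11
ES_Editing = max(EF_Principal photography=19, EF_Pickup shots=11) = 19; EF_Editing = 19+14 = 33
Expected project duration μ = 33 days. Critical path: Costume fitting → Principal photography → Editing.

Variance along critical path = 1.000 + 13.444 + 2.778 = 17.222; σ = 4.150 days.
D = μ + z·σ = 33 + 1.036·4.150 = 37.3 days

37.3 days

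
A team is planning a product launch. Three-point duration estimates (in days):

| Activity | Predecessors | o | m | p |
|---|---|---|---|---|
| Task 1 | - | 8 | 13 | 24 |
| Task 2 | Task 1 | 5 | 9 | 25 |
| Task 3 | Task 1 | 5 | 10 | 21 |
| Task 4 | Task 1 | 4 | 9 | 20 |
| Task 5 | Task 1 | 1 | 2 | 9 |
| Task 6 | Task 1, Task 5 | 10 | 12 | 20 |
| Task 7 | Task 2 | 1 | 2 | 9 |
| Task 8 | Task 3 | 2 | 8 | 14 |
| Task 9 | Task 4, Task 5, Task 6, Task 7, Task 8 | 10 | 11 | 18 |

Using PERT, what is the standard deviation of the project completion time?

te_Task 1 = (8 + 4·13 + 24)/6 = 84/6 = 14; σ²_Task 1 = ((24−8)/6)² = 7.111
te_Task 2 = (5 + 4·9 + 25)/6 = 66/6 = 11; σ²_Task 2 = ((25−5)/6)² = 11.111
te_Task 3 = (5 + 4·10 + 21)/6 = 66/6 = 11; σ²_Task 3 = ((21−5)/6)² = 7.111
te_Task 4 = (4 + 4·9 + 20)/6 = 60/6 = 10; σ²_Task 4 = ((20−4)/6)² = 7.111
te_Task 5 = (1 + 4·2 + 9)/6 = 18/6 = 3; σ²_Task 5 = ((9−1)/6)² = 1.778
te_Task 6 = (10 + 4·12 + 20)/6 = 78/6 = 13; σ²_Task 6 = ((20−10)/6)² = 2.778
te_Task 7 = (1 + 4·2 + 9)/6 = 18/6 = 3; σ²_Task 7 = ((9−1)/6)² = 1.778
te_Task 8 = (2 + 4·8 + 14)/6 = 48/6 = 8; σ²_Task 8 = ((14−2)/6)² = 4.000
te_Task 9 = (10 + 4·11 + 18)/6 = 72/6 = 12; σ²_Task 9 = ((18−10)/6)² = 1.778

Forward pass:
ES_Task 1 = 0; EF_Task 1 = 14
ES_Task 2 = 14; EF_Task 2 = 14+11 = 25
ES_Task 3 = 14; EF_Task 3 = 14+11 = 25
ES_Task 4 = 14; EF_Task 4 = 14+10 = 24
ES_Task 5 = 14; EF_Task 5 = 14+3 = 17
ES_Task 6 = max(EF_Task 1=14, EF_Task 5=17) = 17; EF_Task 6 = 17+13 = 30
ES_Task 7 = 25; EF_Task 7 = 25+3 = 28
ES_Task 8 = 25; EF_Task 8 = 25+8 = 33
ES_Task 9 = max(EF_Task 4=24, EF_Task 5=17, EF_Task 6=30, EF_Task 7=28, EF_Task 8=33) = 33; EF_Task 9 = 33+12 = 45
Expected project duration μ = 45 days. Critical path: Task 1 → Task 3 → Task 8 → Task 9.

Variance along critical path = 7.111 + 7.111 + 4.000 + 1.778 = 20.000
σ = √20.000 = 4.472 days

4.47 days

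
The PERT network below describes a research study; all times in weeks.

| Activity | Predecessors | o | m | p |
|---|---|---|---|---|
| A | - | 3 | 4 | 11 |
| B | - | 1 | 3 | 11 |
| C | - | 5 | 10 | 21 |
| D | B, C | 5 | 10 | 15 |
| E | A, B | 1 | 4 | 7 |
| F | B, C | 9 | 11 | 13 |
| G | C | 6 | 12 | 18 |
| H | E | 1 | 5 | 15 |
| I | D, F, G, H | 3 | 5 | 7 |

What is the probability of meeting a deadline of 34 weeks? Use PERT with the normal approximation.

0.961

te_A = (3 + 4·4 + 11)/6 = 30/6 = 5; σ²_A = ((11−3)/6)² = 1.778
te_B = (1 + 4·3 + 11)/6 = 24/6 = 4; σ²_B = ((11−1)/6)² = 2.778
te_C = (5 + 4·10 + 21)/6 = 66/6 = 11; σ²_C = ((21−5)/6)² = 7.111
te_D = (5 + 4·10 + 15)/6 = 60/6 = 10; σ²_D = ((15−5)/6)² = 2.778
te_E = (1 + 4·4 + 7)/6 = 24/6 = 4; σ²_E = ((7−1)/6)² = 1.000
te_F = (9 + 4·11 + 13)/6 = 66/6 = 11; σ²_F = ((13−9)/6)² = 0.444
te_G = (6 + 4·12 + 18)/6 = 72/6 = 12; σ²_G = ((18−6)/6)² = 4.000
te_H = (1 + 4·5 + 15)/6 = 36/6 = 6; σ²_H = ((15−1)/6)² = 5.444
te_I = (3 + 4·5 + 7)/6 = 30/6 = 5; σ²_I = ((7−3)/6)² = 0.444

Forward pass:
ES_A = 0; EF_A = 5
ES_B = 0; EF_B = 4
ES_C = 0; EF_C = 11
ES_D = max(EF_B=4, EF_C=11) = 11; EF_D = 11+10 = 21
ES_E = max(EF_A=5, EF_B=4) = 5; EF_E = 5+4 = 9
ES_F = max(EF_B=4, EF_C=11) = 11; EF_F = 11+11 = 22
ES_G = 11; EF_G = 11+12 = 23
ES_H = 9; EF_H = 9+6 = 15
ES_I = max(EF_D=21, EF_F=22, EF_G=23, EF_H=15) = 23; EF_I = 23+5 = 28
Expected project duration μ = 28 weeks. Critical path: C → G → I.

Variance along critical path = 7.111 + 4.000 + 0.444 = 11.556; σ = √11.556 = 3.399 weeks.
Z = (34 − 28) / 3.399 = 1.765
P(T ≤ 34) = Φ(1.765) ≈ 0.961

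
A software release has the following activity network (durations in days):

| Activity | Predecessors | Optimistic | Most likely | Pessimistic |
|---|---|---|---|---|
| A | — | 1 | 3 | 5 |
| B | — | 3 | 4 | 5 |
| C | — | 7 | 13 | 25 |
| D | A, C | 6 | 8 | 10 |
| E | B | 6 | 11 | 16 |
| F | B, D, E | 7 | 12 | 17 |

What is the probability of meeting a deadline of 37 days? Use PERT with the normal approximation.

te_A = (1 + 4·3 + 5)/6 = 18/6 = 3; σ²_A = ((5−1)/6)² = 0.444
te_B = (3 + 4·4 + 5)/6 = 24/6 = 4; σ²_B = ((5−3)/6)² = 0.111
te_C = (7 + 4·13 + 25)/6 = 84/6 = 14; σ²_C = ((25−7)/6)² = 9.000
te_D = (6 + 4·8 + 10)/6 = 48/6 = 8; σ²_D = ((10−6)/6)² = 0.444
te_E = (6 + 4·11 + 16)/6 = 66/6 = 11; σ²_E = ((16−6)/6)² = 2.778
te_F = (7 + 4·12 + 17)/6 = 72/6 = 12; σ²_F = ((17−7)/6)² = 2.778

Forward pass:
ES_A = 0; EF_A = 3
ES_B = 0; EF_B = 4
ES_C = 0; EF_C = 14
ES_D = max(EF_A=3, EF_C=14) = 14; EF_D = 14+8 = 22
ES_E = 4; EF_E = 4+11 = 15
ES_F = max(EF_B=4, EF_D=22, EF_E=15) = 22; EF_F = 22+12 = 34
Expected project duration μ = 34 days. Critical path: C → D → F.

Variance along critical path = 9.000 + 0.444 + 2.778 = 12.222; σ = √12.222 = 3.496 days.
Z = (37 − 34) / 3.496 = 0.858
P(T ≤ 37) = Φ(0.858) ≈ 0.805

0.805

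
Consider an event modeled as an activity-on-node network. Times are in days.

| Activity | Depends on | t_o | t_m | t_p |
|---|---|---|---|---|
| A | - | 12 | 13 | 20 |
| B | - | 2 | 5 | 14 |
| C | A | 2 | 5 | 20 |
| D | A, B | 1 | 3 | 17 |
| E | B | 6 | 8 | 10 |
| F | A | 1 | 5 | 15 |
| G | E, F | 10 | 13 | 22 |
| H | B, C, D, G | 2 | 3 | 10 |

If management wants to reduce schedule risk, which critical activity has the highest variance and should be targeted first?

F

te_A = (12 + 4·13 + 20)/6 = 84/6 = 14; σ²_A = ((20−12)/6)² = 1.778
te_B = (2 + 4·5 + 14)/6 = 36/6 = 6; σ²_B = ((14−2)/6)² = 4.000
te_C = (2 + 4·5 + 20)/6 = 42/6 = 7; σ²_C = ((20−2)/6)² = 9.000
te_D = (1 + 4·3 + 17)/6 = 30/6 = 5; σ²_D = ((17−1)/6)² = 7.111
te_E = (6 + 4·8 + 10)/6 = 48/6 = 8; σ²_E = ((10−6)/6)² = 0.444
te_F = (1 + 4·5 + 15)/6 = 36/6 = 6; σ²_F = ((15−1)/6)² = 5.444
te_G = (10 + 4·13 + 22)/6 = 84/6 = 14; σ²_G = ((22−10)/6)² = 4.000
te_H = (2 + 4·3 + 10)/6 = 24/6 = 4; σ²_H = ((10−2)/6)² = 1.778

Forward pass:
ES_A = 0; EF_A = 14
ES_B = 0; EF_B = 6
ES_C = 14; EF_C = 14+7 = 21
ES_D = max(EF_A=14, EF_B=6) = 14; EF_D = 14+5 = 19
ES_E = 6; EF_E = 6+8 = 14
ES_F = 14; EF_F = 14+6 = 20
ES_G = max(EF_E=14, EF_F=20) = 20; EF_G = 20+14 = 34
ES_H = max(EF_B=6, EF_C=21, EF_D=19, EF_G=34) = 34; EF_H = 34+4 = 38
Expected project duration μ = 38 days. Critical path: A → F → G → H.

Variances on critical path: σ²_A=1.778, σ²_F=5.444, σ²_G=4.000, σ²_H=1.778.
Largest is σ²_F = 5.444.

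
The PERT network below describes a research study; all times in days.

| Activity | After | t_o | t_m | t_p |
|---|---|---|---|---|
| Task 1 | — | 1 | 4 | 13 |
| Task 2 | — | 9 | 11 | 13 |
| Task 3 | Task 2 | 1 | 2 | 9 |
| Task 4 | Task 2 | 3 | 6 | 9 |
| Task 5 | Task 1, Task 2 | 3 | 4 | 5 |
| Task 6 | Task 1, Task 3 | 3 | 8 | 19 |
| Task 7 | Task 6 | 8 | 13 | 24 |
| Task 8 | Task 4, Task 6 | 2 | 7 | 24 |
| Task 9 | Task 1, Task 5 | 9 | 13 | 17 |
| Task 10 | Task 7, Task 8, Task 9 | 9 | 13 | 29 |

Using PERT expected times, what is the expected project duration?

te_Task 1 = (1 + 4·4 + 13)/6 = 30/6 = 5
te_Task 2 = (9 + 4·11 + 13)/6 = 66/6 = 11
te_Task 3 = (1 + 4·2 + 9)/6 = 18/6 = 3
te_Task 4 = (3 + 4·6 + 9)/6 = 36/6 = 6
te_Task 5 = (3 + 4·4 + 5)/6 = 24/6 = 4
te_Task 6 = (3 + 4·8 + 19)/6 = 54/6 = 9
te_Task 7 = (8 + 4·13 + 24)/6 = 84/6 = 14
te_Task 8 = (2 + 4·7 + 24)/6 = 54/6 = 9
te_Task 9 = (9 + 4·13 + 17)/6 = 78/6 = 13
te_Task 10 = (9 + 4·13 + 29)/6 = 90/6 = 15

Forward pass:
ES_Task 1 = 0; EF_Task 1 = 5
ES_Task 2 = 0; EF_Task 2 = 11
ES_Task 3 = 11; EF_Task 3 = 11+3 = 14
ES_Task 4 = 11; EF_Task 4 = 11+6 = 17
ES_Task 5 = max(EF_Task 1=5, EF_Task 2=11) = 11; EF_Task 5 = 11+4 = 15
ES_Task 6 = max(EF_Task 1=5, EF_Task 3=14) = 14; EF_Task 6 = 14+9 = 23
ES_Task 7 = 23; EF_Task 7 = 23+14 = 37
ES_Task 8 = max(EF_Task 4=17, EF_Task 6=23) = 23; EF_Task 8 = 23+9 = 32
ES_Task 9 = max(EF_Task 1=5, EF_Task 5=15) = 15; EF_Task 9 = 15+13 = 28
ES_Task 10 = max(EF_Task 7=37, EF_Task 8=32, EF_Task 9=28) = 37; EF_Task 10 = 37+15 = 52
Expected project duration μ = 52 days. Critical path: Task 2 → Task 3 → Task 6 → Task 7 → Task 10.

52 days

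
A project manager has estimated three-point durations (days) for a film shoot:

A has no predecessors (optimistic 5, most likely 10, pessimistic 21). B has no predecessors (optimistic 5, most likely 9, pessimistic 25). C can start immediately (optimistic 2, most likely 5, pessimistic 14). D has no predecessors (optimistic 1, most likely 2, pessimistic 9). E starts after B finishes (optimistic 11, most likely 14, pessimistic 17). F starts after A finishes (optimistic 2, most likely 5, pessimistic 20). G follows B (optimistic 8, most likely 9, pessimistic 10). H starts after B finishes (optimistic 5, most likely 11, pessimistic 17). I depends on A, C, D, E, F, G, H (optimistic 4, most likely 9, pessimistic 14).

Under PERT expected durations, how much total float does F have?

te_A = (5 + 4·10 + 21)/6 = 66/6 = 11
te_B = (5 + 4·9 + 25)/6 = 66/6 = 11
te_C = (2 + 4·5 + 14)/6 = 36/6 = 6
te_D = (1 + 4·2 + 9)/6 = 18/6 = 3
te_E = (11 + 4·14 + 17)/6 = 84/6 = 14
te_F = (2 + 4·5 + 20)/6 = 42/6 = 7
te_G = (8 + 4·9 + 10)/6 = 54/6 = 9
te_H = (5 + 4·11 + 17)/6 = 66/6 = 11
te_I = (4 + 4·9 + 14)/6 = 54/6 = 9

Forward pass:
ES_A = 0; EF_A = 11
ES_B = 0; EF_B = 11
ES_C = 0; EF_C = 6
ES_D = 0; EF_D = 3
ES_E = 11; EF_E = 11+14 = 25
ES_F = 11; EF_F = 11+7 = 18
ES_G = 11; EF_G = 11+9 = 20
ES_H = 11; EF_H = 11+11 = 22
ES_I = max(EF_A=11, EF_C=6, EF_D=3, EF_E=25, EF_F=18, EF_G=20, EF_H=22) = 25; EF_I = 25+9 = 34
Expected project duration μ = 34 days. Critical path: B → E → I.

Backward pass:
LF_I = 34; LS_I = 34−9 = 25
LF_H = LS_I = 25; LS_H = 25−11 = 14
LF_G = LS_I = 25; LS_G = 25−9 = 16
LF_F = LS_I = 25; LS_F = 25−7 = 18
LF_E = LS_I = 25; LS_E = 25−14 = 11
LF_D = LS_I = 25; LS_D = 25−3 = 22
LF_C = LS_I = 25; LS_C = 25−6 = 19
LF_B = min(LS_E=11, LS_G=16, LS_H=14) = 11; LS_B = 11−11 = 0
LF_A = min(LS_F=18, LS_I=25) = 18; LS_A = 18−11 = 7
Slack_F = LS_F − ES_F = 18 − 11 = 7

7 days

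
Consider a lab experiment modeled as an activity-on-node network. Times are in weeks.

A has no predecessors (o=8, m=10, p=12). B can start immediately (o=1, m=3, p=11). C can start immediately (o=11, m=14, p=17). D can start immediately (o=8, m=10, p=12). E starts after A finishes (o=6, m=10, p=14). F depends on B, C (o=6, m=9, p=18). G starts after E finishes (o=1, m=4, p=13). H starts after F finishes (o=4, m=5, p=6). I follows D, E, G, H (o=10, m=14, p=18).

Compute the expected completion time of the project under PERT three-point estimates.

43 weeks

te_A = (8 + 4·10 + 12)/6 = 60/6 = 10
te_B = (1 + 4·3 + 11)/6 = 24/6 = 4
te_C = (11 + 4·14 + 17)/6 = 84/6 = 14
te_D = (8 + 4·10 + 12)/6 = 60/6 = 10
te_E = (6 + 4·10 + 14)/6 = 60/6 = 10
te_F = (6 + 4·9 + 18)/6 = 60/6 = 10
te_G = (1 + 4·4 + 13)/6 = 30/6 = 5
te_H = (4 + 4·5 + 6)/6 = 30/6 = 5
te_I = (10 + 4·14 + 18)/6 = 84/6 = 14

Forward pass:
ES_A = 0; EF_A = 10
ES_B = 0; EF_B = 4
ES_C = 0; EF_C = 14
ES_D = 0; EF_D = 10
ES_E = 10; EF_E = 10+10 = 20
ES_F = max(EF_B=4, EF_C=14) = 14; EF_F = 14+10 = 24
ES_G = 20; EF_G = 20+5 = 25
ES_H = 24; EF_H = 24+5 = 29
ES_I = max(EF_D=10, EF_E=20, EF_G=25, EF_H=29) = 29; EF_I = 29+14 = 43
Expected project duration μ = 43 weeks. Critical path: C → F → H → I.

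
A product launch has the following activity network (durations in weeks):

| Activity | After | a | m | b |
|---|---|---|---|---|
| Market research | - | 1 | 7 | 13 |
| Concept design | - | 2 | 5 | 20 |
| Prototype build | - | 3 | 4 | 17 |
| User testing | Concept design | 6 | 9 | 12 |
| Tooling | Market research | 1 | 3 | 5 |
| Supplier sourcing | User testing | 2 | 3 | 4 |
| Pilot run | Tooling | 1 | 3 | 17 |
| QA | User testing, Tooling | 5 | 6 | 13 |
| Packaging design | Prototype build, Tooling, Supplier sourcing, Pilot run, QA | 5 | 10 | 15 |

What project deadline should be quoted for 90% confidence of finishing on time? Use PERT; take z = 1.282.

37.9 weeks

te_Market research = (1 + 4·7 + 13)/6 = 42/6 = 7; σ²_Market research = ((13−1)/6)² = 4.000
te_Concept design = (2 + 4·5 + 20)/6 = 42/6 = 7; σ²_Concept design = ((20−2)/6)² = 9.000
te_Prototype build = (3 + 4·4 + 17)/6 = 36/6 = 6; σ²_Prototype build = ((17−3)/6)² = 5.444
te_User testing = (6 + 4·9 + 12)/6 = 54/6 = 9; σ²_User testing = ((12−6)/6)² = 1.000
te_Tooling = (1 + 4·3 + 5)/6 = 18/6 = 3; σ²_Tooling = ((5−1)/6)² = 0.444
te_Supplier sourcing = (2 + 4·3 + 4)/6 = 18/6 = 3; σ²_Supplier sourcing = ((4−2)/6)² = 0.111
te_Pilot run = (1 + 4·3 + 17)/6 = 30/6 = 5; σ²_Pilot run = ((17−1)/6)² = 7.111
te_QA = (5 + 4·6 + 13)/6 = 42/6 = 7; σ²_QA = ((13−5)/6)² = 1.778
te_Packaging design = (5 + 4·10 + 15)/6 = 60/6 = 10; σ²_Packaging design = ((15−5)/6)² = 2.778

Forward pass:
ES_Market research = 0; EF_Market research = 7
ES_Concept design = 0; EF_Concept design = 7
ES_Prototype build = 0; EF_Prototype build = 6
ES_User testing = 7; EF_User testing = 7+9 = 16
ES_Tooling = 7; EF_Tooling = 7+3 = 10
ES_Supplier sourcing = 16; EF_Supplier sourcing = 16+3 = 19
ES_Pilot run = 10; EF_Pilot run = 10+5 = 15
ES_QA = max(EF_User testing=16, EF_Tooling=10) = 16; EF_QA = 16+7 = 23
ES_Packaging design = max(EF_Prototype build=6, EF_Tooling=10, EF_Supplier sourcing=19, EF_Pilot run=15, EF_QA=23) = 23; EF_Packaging design = 23+10 = 33
Expected project duration μ = 33 weeks. Critical path: Concept design → User testing → QA → Packaging design.

Variance along critical path = 9.000 + 1.000 + 1.778 + 2.778 = 14.556; σ = 3.815 weeks.
D = μ + z·σ = 33 + 1.282·3.815 = 37.9 weeks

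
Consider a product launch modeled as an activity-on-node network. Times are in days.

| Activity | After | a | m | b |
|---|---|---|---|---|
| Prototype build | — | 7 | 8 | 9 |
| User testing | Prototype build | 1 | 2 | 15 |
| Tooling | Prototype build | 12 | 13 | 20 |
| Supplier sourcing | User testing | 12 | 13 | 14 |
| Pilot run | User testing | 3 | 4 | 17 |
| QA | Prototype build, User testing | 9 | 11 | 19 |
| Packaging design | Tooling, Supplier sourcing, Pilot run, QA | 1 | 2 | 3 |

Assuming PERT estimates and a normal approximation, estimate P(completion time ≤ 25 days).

te_Prototype build = (7 + 4·8 + 9)/6 = 48/6 = 8; σ²_Prototype build = ((9−7)/6)² = 0.111
te_User testing = (1 + 4·2 + 15)/6 = 24/6 = 4; σ²_User testing = ((15−1)/6)² = 5.444
te_Tooling = (12 + 4·13 + 20)/6 = 84/6 = 14; σ²_Tooling = ((20−12)/6)² = 1.778
te_Supplier sourcing = (12 + 4·13 + 14)/6 = 78/6 = 13; σ²_Supplier sourcing = ((14−12)/6)² = 0.111
te_Pilot run = (3 + 4·4 + 17)/6 = 36/6 = 6; σ²_Pilot run = ((17−3)/6)² = 5.444
te_QA = (9 + 4·11 + 19)/6 = 72/6 = 12; σ²_QA = ((19−9)/6)² = 2.778
te_Packaging design = (1 + 4·2 + 3)/6 = 12/6 = 2; σ²_Packaging design = ((3−1)/6)² = 0.111

Forward pass:
ES_Prototype build = 0; EF_Prototype build = 8
ES_User testing = 8; EF_User testing = 8+4 = 12
ES_Tooling = 8; EF_Tooling = 8+14 = 22
ES_Supplier sourcing = 12; EF_Supplier sourcing = 12+13 = 25
ES_Pilot run = 12; EF_Pilot run = 12+6 = 18
ES_QA = max(EF_Prototype build=8, EF_User testing=12) = 12; EF_QA = 12+12 = 24
ES_Packaging design = max(EF_Tooling=22, EF_Supplier sourcing=25, EF_Pilot run=18, EF_QA=24) = 25; EF_Packaging design = 25+2 = 27
Expected project duration μ = 27 days. Critical path: Prototype build → User testing → Supplier sourcing → Packaging design.

Variance along critical path = 0.111 + 5.444 + 0.111 + 0.111 = 5.778; σ = √5.778 = 2.404 days.
Z = (25 − 27) / 2.404 = -0.832
P(T ≤ 25) = Φ(-0.832) ≈ 0.203

0.203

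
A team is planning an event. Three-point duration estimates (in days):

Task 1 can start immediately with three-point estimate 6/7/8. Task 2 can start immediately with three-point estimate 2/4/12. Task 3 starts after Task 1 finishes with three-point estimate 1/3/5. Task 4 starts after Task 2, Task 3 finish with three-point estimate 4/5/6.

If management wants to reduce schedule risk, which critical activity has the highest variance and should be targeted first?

te_Task 1 = (6 + 4·7 + 8)/6 = 42/6 = 7; σ²_Task 1 = ((8−6)/6)² = 0.111
te_Task 2 = (2 + 4·4 + 12)/6 = 30/6 = 5; σ²_Task 2 = ((12−2)/6)² = 2.778
te_Task 3 = (1 + 4·3 + 5)/6 = 18/6 = 3; σ²_Task 3 = ((5−1)/6)² = 0.444
te_Task 4 = (4 + 4·5 + 6)/6 = 30/6 = 5; σ²_Task 4 = ((6−4)/6)² = 0.111

Forward pass:
ES_Task 1 = 0; EF_Task 1 = 7
ES_Task 2 = 0; EF_Task 2 = 5
ES_Task 3 = 7; EF_Task 3 = 7+3 = 10
ES_Task 4 = max(EF_Task 2=5, EF_Task 3=10) = 10; EF_Task 4 = 10+5 = 15
Expected project duration μ = 15 days. Critical path: Task 1 → Task 3 → Task 4.

Variances on critical path: σ²_Task 1=0.111, σ²_Task 3=0.444, σ²_Task 4=0.111.
Largest is σ²_Task 3 = 0.444.

Task 3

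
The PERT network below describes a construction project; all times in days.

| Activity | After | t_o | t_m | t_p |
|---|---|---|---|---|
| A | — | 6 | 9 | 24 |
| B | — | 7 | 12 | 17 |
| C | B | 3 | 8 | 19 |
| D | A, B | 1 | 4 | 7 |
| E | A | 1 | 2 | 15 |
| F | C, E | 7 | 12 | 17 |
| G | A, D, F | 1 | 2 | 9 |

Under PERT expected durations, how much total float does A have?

te_A = (6 + 4·9 + 24)/6 = 66/6 = 11
te_B = (7 + 4·12 + 17)/6 = 72/6 = 12
te_C = (3 + 4·8 + 19)/6 = 54/6 = 9
te_D = (1 + 4·4 + 7)/6 = 24/6 = 4
te_E = (1 + 4·2 + 15)/6 = 24/6 = 4
te_F = (7 + 4·12 + 17)/6 = 72/6 = 12
te_G = (1 + 4·2 + 9)/6 = 18/6 = 3

Forward pass:
ES_A = 0; EF_A = 11
ES_B = 0; EF_B = 12
ES_C = 12; EF_C = 12+9 = 21
ES_D = max(EF_A=11, EF_B=12) = 12; EF_D = 12+4 = 16
ES_E = 11; EF_E = 11+4 = 15
ES_F = max(EF_C=21, EF_E=15) = 21; EF_F = 21+12 = 33
ES_G = max(EF_A=11, EF_D=16, EF_F=33) = 33; EF_G = 33+3 = 36
Expected project duration μ = 36 days. Critical path: B → C → F → G.

Backward pass:
LF_G = 36; LS_G = 36−3 = 33
LF_F = LS_G = 33; LS_F = 33−12 = 21
LF_E = LS_F = 21; LS_E = 21−4 = 17
LF_D = LS_G = 33; LS_D = 33−4 = 29
LF_C = LS_F = 21; LS_C = 21−9 = 12
LF_B = min(LS_C=12, LS_D=29) = 12; LS_B = 12−12 = 0
LF_A = min(LS_D=29, LS_E=17, LS_G=33) = 17; LS_A = 17−11 = 6
Slack_A = LS_A − ES_A = 6 − 0 = 6

6 days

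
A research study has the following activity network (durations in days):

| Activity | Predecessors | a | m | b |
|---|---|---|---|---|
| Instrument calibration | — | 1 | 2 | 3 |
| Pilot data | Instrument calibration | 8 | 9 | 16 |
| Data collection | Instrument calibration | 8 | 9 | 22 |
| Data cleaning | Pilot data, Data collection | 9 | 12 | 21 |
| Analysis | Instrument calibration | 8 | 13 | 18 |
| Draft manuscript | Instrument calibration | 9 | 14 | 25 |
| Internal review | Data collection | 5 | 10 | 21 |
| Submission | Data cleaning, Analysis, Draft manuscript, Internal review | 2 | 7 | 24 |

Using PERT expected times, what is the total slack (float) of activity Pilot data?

te_Instrument calibration = (1 + 4·2 + 3)/6 = 12/6 = 2
te_Pilot data = (8 + 4·9 + 16)/6 = 60/6 = 10
te_Data collection = (8 + 4·9 + 22)/6 = 66/6 = 11
te_Data cleaning = (9 + 4·12 + 21)/6 = 78/6 = 13
te_Analysis = (8 + 4·13 + 18)/6 = 78/6 = 13
te_Draft manuscript = (9 + 4·14 + 25)/6 = 90/6 = 15
te_Internal review = (5 + 4·10 + 21)/6 = 66/6 = 11
te_Submission = (2 + 4·7 + 24)/6 = 54/6 = 9

Forward pass:
ES_Instrument calibration = 0; EF_Instrument calibration = 2
ES_Pilot data = 2; EF_Pilot data = 2+10 = 12
ES_Data collection = 2; EF_Data collection = 2+11 = 13
ES_Data cleaning = max(EF_Pilot data=12, EF_Data collection=13) = 13; EF_Data cleaning = 13+13 = 26
ES_Analysis = 2; EF_Analysis = 2+13 = 15
ES_Draft manuscript = 2; EF_Draft manuscript = 2+15 = 17
ES_Internal review = 13; EF_Internal review = 13+11 = 24
ES_Submission = max(EF_Data cleaning=26, EF_Analysis=15, EF_Draft manuscript=17, EF_Internal review=24) = 26; EF_Submission = 26+9 = 35
Expected project duration μ = 35 days. Critical path: Instrument calibration → Data collection → Data cleaning → Submission.

Backward pass:
LF_Submission = 35; LS_Submission = 35−9 = 26
LF_Internal review = LS_Submission = 26; LS_Internal review = 26−11 = 15
LF_Draft manuscript = LS_Submission = 26; LS_Draft manuscript = 26−15 = 11
LF_Analysis = LS_Submission = 26; LS_Analysis = 26−13 = 13
LF_Data cleaning = LS_Submission = 26; LS_Data cleaning = 26−13 = 13
LF_Data collection = min(LS_Data cleaning=13, LS_Internal review=15) = 13; LS_Data collection = 13−11 = 2
LF_Pilot data = LS_Data cleaning = 13; LS_Pilot data = 13−10 = 3
LF_Instrument calibration = min(LS_Pilot data=3, LS_Data collection=2, LS_Analysis=13, LS_Draft manuscript=11) = 2; LS_Instrument calibration = 2−2 = 0
Slack_Pilot data = LS_Pilot data − ES_Pilot data = 3 − 2 = 1

1 days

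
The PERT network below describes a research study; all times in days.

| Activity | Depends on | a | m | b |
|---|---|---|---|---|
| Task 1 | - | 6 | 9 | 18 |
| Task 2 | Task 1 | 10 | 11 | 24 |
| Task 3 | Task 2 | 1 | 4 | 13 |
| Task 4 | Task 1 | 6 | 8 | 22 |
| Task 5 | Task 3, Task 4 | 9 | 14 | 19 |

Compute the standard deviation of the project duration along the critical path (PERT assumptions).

4.03 days

te_Task 1 = (6 + 4·9 + 18)/6 = 60/6 = 10; σ²_Task 1 = ((18−6)/6)² = 4.000
te_Task 2 = (10 + 4·11 + 24)/6 = 78/6 = 13; σ²_Task 2 = ((24−10)/6)² = 5.444
te_Task 3 = (1 + 4·4 + 13)/6 = 30/6 = 5; σ²_Task 3 = ((13−1)/6)² = 4.000
te_Task 4 = (6 + 4·8 + 22)/6 = 60/6 = 10; σ²_Task 4 = ((22−6)/6)² = 7.111
te_Task 5 = (9 + 4·14 + 19)/6 = 84/6 = 14; σ²_Task 5 = ((19−9)/6)² = 2.778

Forward pass:
ES_Task 1 = 0; EF_Task 1 = 10
ES_Task 2 = 10; EF_Task 2 = 10+13 = 23
ES_Task 3 = 23; EF_Task 3 = 23+5 = 28
ES_Task 4 = 10; EF_Task 4 = 10+10 = 20
ES_Task 5 = max(EF_Task 3=28, EF_Task 4=20) = 28; EF_Task 5 = 28+14 = 42
Expected project duration μ = 42 days. Critical path: Task 1 → Task 2 → Task 3 → Task 5.

Variance along critical path = 4.000 + 5.444 + 4.000 + 2.778 = 16.222
σ = √16.222 = 4.028 days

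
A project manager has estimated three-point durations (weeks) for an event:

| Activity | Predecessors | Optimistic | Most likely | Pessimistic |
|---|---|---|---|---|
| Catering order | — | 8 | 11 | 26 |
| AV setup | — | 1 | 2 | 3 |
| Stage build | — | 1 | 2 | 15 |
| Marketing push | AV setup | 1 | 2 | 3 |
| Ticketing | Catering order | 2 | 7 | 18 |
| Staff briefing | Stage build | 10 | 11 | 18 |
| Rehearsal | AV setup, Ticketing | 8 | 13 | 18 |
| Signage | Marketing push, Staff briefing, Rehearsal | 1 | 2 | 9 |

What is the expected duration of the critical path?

37 weeks

te_Catering order = (8 + 4·11 + 26)/6 = 78/6 = 13
te_AV setup = (1 + 4·2 + 3)/6 = 12/6 = 2
te_Stage build = (1 + 4·2 + 15)/6 = 24/6 = 4
te_Marketing push = (1 + 4·2 + 3)/6 = 12/6 = 2
te_Ticketing = (2 + 4·7 + 18)/6 = 48/6 = 8
te_Staff briefing = (10 + 4·11 + 18)/6 = 72/6 = 12
te_Rehearsal = (8 + 4·13 + 18)/6 = 78/6 = 13
te_Signage = (1 + 4·2 + 9)/6 = 18/6 = 3

Forward pass:
ES_Catering order = 0; EF_Catering order = 13
ES_AV setup = 0; EF_AV setup = 2
ES_Stage build = 0; EF_Stage build = 4
ES_Marketing push = 2; EF_Marketing push = 2+2 = 4
ES_Ticketing = 13; EF_Ticketing = 13+8 = 21
ES_Staff briefing = 4; EF_Staff briefing = 4+12 = 16
ES_Rehearsal = max(EF_AV setup=2, EF_Ticketing=21) = 21; EF_Rehearsal = 21+13 = 34
ES_Signage = max(EF_Marketing push=4, EF_Staff briefing=16, EF_Rehearsal=34) = 34; EF_Signage = 34+3 = 37
Expected project duration μ = 37 weeks. Critical path: Catering order → Ticketing → Rehearsal → Signage.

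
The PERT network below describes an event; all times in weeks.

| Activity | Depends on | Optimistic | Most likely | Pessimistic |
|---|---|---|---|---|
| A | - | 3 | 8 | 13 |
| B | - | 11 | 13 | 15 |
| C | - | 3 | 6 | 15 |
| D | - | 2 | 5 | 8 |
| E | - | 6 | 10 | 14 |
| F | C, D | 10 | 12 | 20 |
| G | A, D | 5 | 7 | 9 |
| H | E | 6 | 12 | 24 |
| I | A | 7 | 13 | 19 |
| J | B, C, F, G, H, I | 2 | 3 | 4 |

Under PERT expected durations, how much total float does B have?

te_A = (3 + 4·8 + 13)/6 = 48/6 = 8
te_B = (11 + 4·13 + 15)/6 = 78/6 = 13
te_C = (3 + 4·6 + 15)/6 = 42/6 = 7
te_D = (2 + 4·5 + 8)/6 = 30/6 = 5
te_E = (6 + 4·10 + 14)/6 = 60/6 = 10
te_F = (10 + 4·12 + 20)/6 = 78/6 = 13
te_G = (5 + 4·7 + 9)/6 = 42/6 = 7
te_H = (6 + 4·12 + 24)/6 = 78/6 = 13
te_I = (7 + 4·13 + 19)/6 = 78/6 = 13
te_J = (2 + 4·3 + 4)/6 = 18/6 = 3

Forward pass:
ES_A = 0; EF_A = 8
ES_B = 0; EF_B = 13
ES_C = 0; EF_C = 7
ES_D = 0; EF_D = 5
ES_E = 0; EF_E = 10
ES_F = max(EF_C=7, EF_D=5) = 7; EF_F = 7+13 = 20
ES_G = max(EF_A=8, EF_D=5) = 8; EF_G = 8+7 = 15
ES_H = 10; EF_H = 10+13 = 23
ES_I = 8; EF_I = 8+13 = 21
ES_J = max(EF_B=13, EF_C=7, EF_F=20, EF_G=15, EF_H=23, EF_I=21) = 23; EF_J = 23+3 = 26
Expected project duration μ = 26 weeks. Critical path: E → H → J.

Backward pass:
LF_J = 26; LS_J = 26−3 = 23
LF_I = LS_J = 23; LS_I = 23−13 = 10
LF_H = LS_J = 23; LS_H = 23−13 = 10
LF_G = LS_J = 23; LS_G = 23−7 = 16
LF_F = LS_J = 23; LS_F = 23−13 = 10
LF_E = LS_H = 10; LS_E = 10−10 = 0
LF_D = min(LS_F=10, LS_G=16) = 10; LS_D = 10−5 = 5
LF_C = min(LS_F=10, LS_J=23) = 10; LS_C = 10−7 = 3
LF_B = LS_J = 23; LS_B = 23−13 = 10
LF_A = min(LS_G=16, LS_I=10) = 10; LS_A = 10−8 = 2
Slack_B = LS_B − ES_B = 10 − 0 = 10

10 weeks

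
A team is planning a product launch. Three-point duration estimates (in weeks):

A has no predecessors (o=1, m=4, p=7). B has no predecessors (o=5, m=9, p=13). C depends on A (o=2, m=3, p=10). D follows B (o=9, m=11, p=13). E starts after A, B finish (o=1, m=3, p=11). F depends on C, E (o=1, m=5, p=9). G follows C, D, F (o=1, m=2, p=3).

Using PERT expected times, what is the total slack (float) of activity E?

te_A = (1 + 4·4 + 7)/6 = 24/6 = 4
te_B = (5 + 4·9 + 13)/6 = 54/6 = 9
te_C = (2 + 4·3 + 10)/6 = 24/6 = 4
te_D = (9 + 4·11 + 13)/6 = 66/6 = 11
te_E = (1 + 4·3 + 11)/6 = 24/6 = 4
te_F = (1 + 4·5 + 9)/6 = 30/6 = 5
te_G = (1 + 4·2 + 3)/6 = 12/6 = 2

Forward pass:
ES_A = 0; EF_A = 4
ES_B = 0; EF_B = 9
ES_C = 4; EF_C = 4+4 = 8
ES_D = 9; EF_D = 9+11 = 20
ES_E = max(EF_A=4, EF_B=9) = 9; EF_E = 9+4 = 13
ES_F = max(EF_C=8, EF_E=13) = 13; EF_F = 13+5 = 18
ES_G = max(EF_C=8, EF_D=20, EF_F=18) = 20; EF_G = 20+2 = 22
Expected project duration μ = 22 weeks. Critical path: B → D → G.

Backward pass:
LF_G = 22; LS_G = 22−2 = 20
LF_F = LS_G = 20; LS_F = 20−5 = 15
LF_E = LS_F = 15; LS_E = 15−4 = 11
LF_D = LS_G = 20; LS_D = 20−11 = 9
LF_C = min(LS_F=15, LS_G=20) = 15; LS_C = 15−4 = 11
LF_B = min(LS_D=9, LS_E=11) = 9; LS_B = 9−9 = 0
LF_A = min(LS_C=11, LS_E=11) = 11; LS_A = 11−4 = 7
Slack_E = LS_E − ES_E = 11 − 9 = 2

2 weeks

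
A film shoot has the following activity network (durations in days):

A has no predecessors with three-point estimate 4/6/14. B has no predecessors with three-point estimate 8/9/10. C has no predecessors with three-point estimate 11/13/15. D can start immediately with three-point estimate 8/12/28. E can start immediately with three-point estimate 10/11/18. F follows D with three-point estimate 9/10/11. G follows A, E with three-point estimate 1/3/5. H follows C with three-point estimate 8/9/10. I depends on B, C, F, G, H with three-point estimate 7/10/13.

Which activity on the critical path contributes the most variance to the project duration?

te_A = (4 + 4·6 + 14)/6 = 42/6 = 7; σ²_A = ((14−4)/6)² = 2.778
te_B = (8 + 4·9 + 10)/6 = 54/6 = 9; σ²_B = ((10−8)/6)² = 0.111
te_C = (11 + 4·13 + 15)/6 = 78/6 = 13; σ²_C = ((15−11)/6)² = 0.444
te_D = (8 + 4·12 + 28)/6 = 84/6 = 14; σ²_D = ((28−8)/6)² = 11.111
te_E = (10 + 4·11 + 18)/6 = 72/6 = 12; σ²_E = ((18−10)/6)² = 1.778
te_F = (9 + 4·10 + 11)/6 = 60/6 = 10; σ²_F = ((11−9)/6)² = 0.111
te_G = (1 + 4·3 + 5)/6 = 18/6 = 3; σ²_G = ((5−1)/6)² = 0.444
te_H = (8 + 4·9 + 10)/6 = 54/6 = 9; σ²_H = ((10−8)/6)² = 0.111
te_I = (7 + 4·10 + 13)/6 = 60/6 = 10; σ²_I = ((13−7)/6)² = 1.000

Forward pass:
ES_A = 0; EF_A = 7
ES_B = 0; EF_B = 9
ES_C = 0; EF_C = 13
ES_D = 0; EF_D = 14
ES_E = 0; EF_E = 12
ES_F = 14; EF_F = 14+10 = 24
ES_G = max(EF_A=7, EF_E=12) = 12; EF_G = 12+3 = 15
ES_H = 13; EF_H = 13+9 = 22
ES_I = max(EF_B=9, EF_C=13, EF_F=24, EF_G=15, EF_H=22) = 24; EF_I = 24+10 = 34
Expected project duration μ = 34 days. Critical path: D → F → I.

Variances on critical path: σ²_D=11.111, σ²_F=0.111, σ²_I=1.000.
Largest is σ²_D = 11.111.

D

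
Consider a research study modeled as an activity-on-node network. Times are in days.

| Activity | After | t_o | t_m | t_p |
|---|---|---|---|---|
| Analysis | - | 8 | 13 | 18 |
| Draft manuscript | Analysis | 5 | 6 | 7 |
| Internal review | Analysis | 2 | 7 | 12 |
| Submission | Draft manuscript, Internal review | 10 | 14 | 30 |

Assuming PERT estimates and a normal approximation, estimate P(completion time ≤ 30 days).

0.071

te_Analysis = (8 + 4·13 + 18)/6 = 78/6 = 13; σ²_Analysis = ((18−8)/6)² = 2.778
te_Draft manuscript = (5 + 4·6 + 7)/6 = 36/6 = 6; σ²_Draft manuscript = ((7−5)/6)² = 0.111
te_Internal review = (2 + 4·7 + 12)/6 = 42/6 = 7; σ²_Internal review = ((12−2)/6)² = 2.778
te_Submission = (10 + 4·14 + 30)/6 = 96/6 = 16; σ²_Submission = ((30−10)/6)² = 11.111

Forward pass:
ES_Analysis = 0; EF_Analysis = 13
ES_Draft manuscript = 13; EF_Draft manuscript = 13+6 = 19
ES_Internal review = 13; EF_Internal review = 13+7 = 20
ES_Submission = max(EF_Draft manuscript=19, EF_Internal review=20) = 20; EF_Submission = 20+16 = 36
Expected project duration μ = 36 days. Critical path: Analysis → Internal review → Submission.

Variance along critical path = 2.778 + 2.778 + 11.111 = 16.667; σ = √16.667 = 4.082 days.
Z = (30 − 36) / 4.082 = -1.470
P(T ≤ 30) = Φ(-1.470) ≈ 0.071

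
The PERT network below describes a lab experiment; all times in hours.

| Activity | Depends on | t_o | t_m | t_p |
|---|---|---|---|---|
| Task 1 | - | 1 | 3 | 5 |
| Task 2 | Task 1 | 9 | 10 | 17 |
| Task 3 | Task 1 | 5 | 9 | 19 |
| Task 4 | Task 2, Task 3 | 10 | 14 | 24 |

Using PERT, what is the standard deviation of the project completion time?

2.77 hours

te_Task 1 = (1 + 4·3 + 5)/6 = 18/6 = 3; σ²_Task 1 = ((5−1)/6)² = 0.444
te_Task 2 = (9 + 4·10 + 17)/6 = 66/6 = 11; σ²_Task 2 = ((17−9)/6)² = 1.778
te_Task 3 = (5 + 4·9 + 19)/6 = 60/6 = 10; σ²_Task 3 = ((19−5)/6)² = 5.444
te_Task 4 = (10 + 4·14 + 24)/6 = 90/6 = 15; σ²_Task 4 = ((24−10)/6)² = 5.444

Forward pass:
ES_Task 1 = 0; EF_Task 1 = 3
ES_Task 2 = 3; EF_Task 2 = 3+11 = 14
ES_Task 3 = 3; EF_Task 3 = 3+10 = 13
ES_Task 4 = max(EF_Task 2=14, EF_Task 3=13) = 14; EF_Task 4 = 14+15 = 29
Expected project duration μ = 29 hours. Critical path: Task 1 → Task 2 → Task 4.

Variance along critical path = 0.444 + 1.778 + 5.444 = 7.667
σ = √7.667 = 2.769 hours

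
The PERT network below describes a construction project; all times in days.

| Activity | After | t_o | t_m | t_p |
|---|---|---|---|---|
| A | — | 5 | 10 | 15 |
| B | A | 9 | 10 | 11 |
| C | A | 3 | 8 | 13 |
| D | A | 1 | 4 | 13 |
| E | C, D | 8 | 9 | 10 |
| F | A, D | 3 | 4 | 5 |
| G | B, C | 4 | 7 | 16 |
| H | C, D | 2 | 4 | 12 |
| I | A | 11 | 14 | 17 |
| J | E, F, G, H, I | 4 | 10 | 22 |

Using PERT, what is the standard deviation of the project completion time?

te_A = (5 + 4·10 + 15)/6 = 60/6 = 10; σ²_A = ((15−5)/6)² = 2.778
te_B = (9 + 4·10 + 11)/6 = 60/6 = 10; σ²_B = ((11−9)/6)² = 0.111
te_C = (3 + 4·8 + 13)/6 = 48/6 = 8; σ²_C = ((13−3)/6)² = 2.778
te_D = (1 + 4·4 + 13)/6 = 30/6 = 5; σ²_D = ((13−1)/6)² = 4.000
te_E = (8 + 4·9 + 10)/6 = 54/6 = 9; σ²_E = ((10−8)/6)² = 0.111
te_F = (3 + 4·4 + 5)/6 = 24/6 = 4; σ²_F = ((5−3)/6)² = 0.111
te_G = (4 + 4·7 + 16)/6 = 48/6 = 8; σ²_G = ((16−4)/6)² = 4.000
te_H = (2 + 4·4 + 12)/6 = 30/6 = 5; σ²_H = ((12−2)/6)² = 2.778
te_I = (11 + 4·14 + 17)/6 = 84/6 = 14; σ²_I = ((17−11)/6)² = 1.000
te_J = (4 + 4·10 + 22)/6 = 66/6 = 11; σ²_J = ((22−4)/6)² = 9.000

Forward pass:
ES_A = 0; EF_A = 10
ES_B = 10; EF_B = 10+10 = 20
ES_C = 10; EF_C = 10+8 = 18
ES_D = 10; EF_D = 10+5 = 15
ES_E = max(EF_C=18, EF_D=15) = 18; EF_E = 18+9 = 27
ES_F = max(EF_A=10, EF_D=15) = 15; EF_F = 15+4 = 19
ES_G = max(EF_B=20, EF_C=18) = 20; EF_G = 20+8 = 28
ES_H = max(EF_C=18, EF_D=15) = 18; EF_H = 18+5 = 23
ES_I = 10; EF_I = 10+14 = 24
ES_J = max(EF_E=27, EF_F=19, EF_G=28, EF_H=23, EF_I=24) = 28; EF_J = 28+11 = 39
Expected project duration μ = 39 days. Critical path: A → B → G → J.

Variance along critical path = 2.778 + 0.111 + 4.000 + 9.000 = 15.889
σ = √15.889 = 3.986 days

3.99 days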